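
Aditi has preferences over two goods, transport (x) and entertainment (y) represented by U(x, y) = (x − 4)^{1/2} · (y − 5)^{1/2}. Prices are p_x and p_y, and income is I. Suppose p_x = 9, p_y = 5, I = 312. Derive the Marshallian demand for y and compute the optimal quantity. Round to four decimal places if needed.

y* = 30.1

This is Cobb-Douglas in (x−4, y−5): tangency gives 0.5·p_y·(y−5) = 0.5·p_x·(x−4).
Substituting into the budget: x* = 4 + 0.5·(I − 4·p_x − 5·p_y)/p_x, and y* = 5 + 0.5·(…)/p_y.
Discretionary income = 312 − 4·9 − 5·5 = 251; y* = 5 + 0.5·251/5 = 30.1.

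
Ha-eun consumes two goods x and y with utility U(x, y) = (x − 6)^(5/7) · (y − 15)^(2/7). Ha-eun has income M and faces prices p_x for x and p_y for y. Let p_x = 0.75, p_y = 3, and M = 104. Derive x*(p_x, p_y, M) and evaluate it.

x* = 57.9048

This is Cobb-Douglas in (x−6, y−15): tangency gives 5/7·p_y·(y−15) = 2/7·p_x·(x−6).
After buying the subsistence bundle (6, 15), a share 5/7 of the remaining income goes to x: x* = 6 + 5/7·(M − 6p_x − 15p_y)/p_x.
Discretionary income = 104 − 6·0.75 − 15·3 = 54.5; x* = 6 + 5/7·54.5/0.75 = 57.9048.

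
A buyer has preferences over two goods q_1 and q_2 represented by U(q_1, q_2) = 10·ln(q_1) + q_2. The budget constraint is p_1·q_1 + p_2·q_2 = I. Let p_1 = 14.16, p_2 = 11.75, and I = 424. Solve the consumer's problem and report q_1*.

MU_q_1 = 10/q_1, MU_q_2 = 1. Tangency: 10/q_1 = p_1/p_2.
So q_1*(p_1,p_2) = 10·p_2/p_1, independent of income; and q_2* = (I − 10·p_2)/p_2.
At the given prices: q_1* = 10·11.75/14.16 = 8.298.

q_1* = 8.298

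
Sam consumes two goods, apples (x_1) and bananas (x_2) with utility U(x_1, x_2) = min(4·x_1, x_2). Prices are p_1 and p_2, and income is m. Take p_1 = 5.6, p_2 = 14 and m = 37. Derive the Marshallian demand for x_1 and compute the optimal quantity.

x_1* = 0.6006

With perfect complements, no substitution: consume in ratio x_1:x_2 = 1:4.
Budget: p_1·x_1 + p_2·4·x_1 = m, so (p_1 + 4·p_2)·x_1 = m.
Demand: x_1*(p_1,p_2,m) = m/(p_1 + 4·p_2), x_2* = 4·m/(p_1 + 4·p_2).
Here 5.6 + 4·14 = 61.6, giving x_1* = 0.6006.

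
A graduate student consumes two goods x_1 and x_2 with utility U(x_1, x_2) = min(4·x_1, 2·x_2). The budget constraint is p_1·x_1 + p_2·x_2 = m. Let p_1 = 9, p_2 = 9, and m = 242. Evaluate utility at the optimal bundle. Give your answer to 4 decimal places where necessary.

Here 2·9 + 4·9 = 54, giving x_1* = 8.963 and x_2* = 17.9259.
Utility at the optimum: U(8.963, 17.9259) = 35.8519.

V = 35.8519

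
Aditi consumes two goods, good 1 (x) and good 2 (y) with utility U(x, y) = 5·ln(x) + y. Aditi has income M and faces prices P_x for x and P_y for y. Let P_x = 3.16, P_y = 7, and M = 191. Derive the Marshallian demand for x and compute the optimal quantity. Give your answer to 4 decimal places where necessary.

So x*(P_x,P_y) = 5·P_y/P_x, independent of income; and y* = (M − 5·P_y)/P_y.
At the given prices: x* = 5·7/3.16 = 11.0759.

x* = 11.0759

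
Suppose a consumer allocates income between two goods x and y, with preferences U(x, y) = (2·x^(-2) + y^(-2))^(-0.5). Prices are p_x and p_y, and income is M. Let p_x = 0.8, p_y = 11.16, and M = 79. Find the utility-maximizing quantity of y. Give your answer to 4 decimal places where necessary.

Substitute y = (y/x)·x into the budget: x* = M/(p_x + p_y·(y/x)).
Numerically y/x = 0.32971, so x* = 79/(0.8 + 11.16·0.32971) = 17.6357 and y* = 0.32971·17.6357 = 5.8146.

y* = 5.8146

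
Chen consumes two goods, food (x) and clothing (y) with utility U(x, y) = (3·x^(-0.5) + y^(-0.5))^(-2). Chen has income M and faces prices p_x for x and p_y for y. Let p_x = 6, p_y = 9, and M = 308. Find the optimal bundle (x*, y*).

From the CES first-order condition, 3·(y/x)^(1.5) = p_x/p_y.
Hence y/x = ((1/3)·p_x/p_y)^(1/(1.5)), i.e. raised to the 2/3 power.
Substitute y = (y/x)·x into the budget: x* = M/(p_x + p_y·(y/x)).
Numerically y/x = 0.366881, so x* = 308/(6 + 9·0.366881) = 33.1114 and y* = 0.366881·33.1114 = 12.1479.

x* = 33.1114, y* = 12.1479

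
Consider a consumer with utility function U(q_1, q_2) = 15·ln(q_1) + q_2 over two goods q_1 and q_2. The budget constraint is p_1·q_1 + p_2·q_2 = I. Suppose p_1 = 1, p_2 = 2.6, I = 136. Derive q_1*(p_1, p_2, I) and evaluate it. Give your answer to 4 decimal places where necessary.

So q_1*(p_1,p_2) = 15·p_2/p_1, independent of income; and q_2* = (I − 15·p_2)/p_2.
At the given prices: q_1* = 15·2.6/1 = 39.

q_1* = 39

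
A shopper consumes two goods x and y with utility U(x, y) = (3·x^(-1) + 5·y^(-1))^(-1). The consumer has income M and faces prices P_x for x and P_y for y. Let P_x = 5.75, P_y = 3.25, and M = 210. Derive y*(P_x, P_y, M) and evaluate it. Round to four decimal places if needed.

MRS = MU_x/MU_y = (3/5)·(y/x)^(2). Set equal to P_x/P_y.
Solve for the ratio: y/x = [(5/3)·P_x/P_y]^(0.5).
Substitute y = (y/x)·x into the budget: x* = M/(P_x + P_y·(y/x)).
Numerically y/x = 1.717183, so x* = 210/(5.75 + 3.25·1.717183) = 18.5335 and y* = 1.717183·18.5335 = 31.8254.

y* = 31.8254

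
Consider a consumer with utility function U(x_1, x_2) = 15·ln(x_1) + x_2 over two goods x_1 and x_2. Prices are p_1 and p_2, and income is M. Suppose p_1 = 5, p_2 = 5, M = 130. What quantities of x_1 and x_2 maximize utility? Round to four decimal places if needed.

MU_x_1 = 15/x_1, MU_x_2 = 1. Tangency: 15/x_1 = p_1/p_2.
So x_1*(p_1,p_2) = 15·p_2/p_1, independent of income; and x_2* = (M − 15·p_2)/p_2.
At the given prices: x_1* = 15·5/5 = 15, and x_2* = 11.

x_1* = 15, x_2* = 11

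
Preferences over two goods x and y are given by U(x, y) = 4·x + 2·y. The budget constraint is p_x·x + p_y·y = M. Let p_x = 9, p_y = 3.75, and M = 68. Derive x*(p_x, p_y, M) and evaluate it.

Perfect substitutes: compare marginal utility per dollar. 4/p_x vs 2/p_y → 0.4444 vs 0.5333.
y gives more utility per dollar, so spend all income on y: y* = M/p_y, x* = 0.
Numerically: x* = 0, y* = 18.1333.

x* = 0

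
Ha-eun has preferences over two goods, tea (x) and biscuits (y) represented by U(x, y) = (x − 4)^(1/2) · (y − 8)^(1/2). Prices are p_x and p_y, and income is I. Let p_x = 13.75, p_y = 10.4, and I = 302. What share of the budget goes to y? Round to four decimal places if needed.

share on y = 0.5467

This is Cobb-Douglas in (x−4, y−8): tangency gives 0.5·p_y·(y−8) = 0.5·p_x·(x−4).
Substituting into the budget: x* = 4 + 0.5·(I − 4·p_x − 8·p_y)/p_x, and y* = 8 + 0.5·(…)/p_y.
Discretionary income = 302 − 4·13.75 − 8·10.4 = 163.8; x* = 4 + 0.5·163.8/13.75 = 9.9564; y* = 8 + 0.5·163.8/10.4 = 15.875.
Expenditure on y: 10.4·15.875 = 165.1; share = 0.5467.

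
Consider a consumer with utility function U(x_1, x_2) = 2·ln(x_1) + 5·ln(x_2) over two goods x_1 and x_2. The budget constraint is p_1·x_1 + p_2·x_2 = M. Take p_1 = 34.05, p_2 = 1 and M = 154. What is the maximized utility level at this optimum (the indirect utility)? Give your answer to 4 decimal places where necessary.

The MRS is (2/5)·x_2/x_1. Set MRS = p_1/p_2.
Rearranging, p_2·x_2 = (5/2)·p_1·x_1. Substituting into the budget gives p_1·x_1·(1 + (5/2)) = M.
Demand: x_1*(p_1,p_2,M) = 2/7·M/p_1 and x_2* = 5/7·M/p_2.
At p_1=34.05, p_2=1, M=154: x_1* = 2/7·154/34.05 = 1.2922, x_2* = 110.
Utility at the optimum: U(1.2922, 110) = 24.0151.

V = 24.0151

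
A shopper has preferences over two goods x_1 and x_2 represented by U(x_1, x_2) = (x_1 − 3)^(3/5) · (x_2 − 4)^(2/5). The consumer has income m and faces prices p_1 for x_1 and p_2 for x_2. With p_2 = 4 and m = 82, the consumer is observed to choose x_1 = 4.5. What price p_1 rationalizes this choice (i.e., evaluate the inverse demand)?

p_1 = 12

This is Cobb-Douglas in (x_1−3, x_2−4): tangency gives 0.6·p_2·(x_2−4) = 0.4·p_1·(x_1−3).
After buying the subsistence bundle (3, 4), a share 0.6 of the remaining income goes to x_1: x_1* = 3 + 0.6·(m − 3p_1 − 4p_2)/p_1.
Set x_1* = 4.5 in the demand function and solve for p_1: p_1 = 12.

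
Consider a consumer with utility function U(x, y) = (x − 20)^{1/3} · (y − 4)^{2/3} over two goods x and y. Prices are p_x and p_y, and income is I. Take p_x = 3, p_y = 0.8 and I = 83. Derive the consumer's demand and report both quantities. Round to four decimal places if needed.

x* = 22.2, y* = 20.5

This is Cobb-Douglas in (x−20, y−4): tangency gives 1/3·p_y·(y−4) = 2/3·p_x·(x−20).
Substituting into the budget: x* = 20 + 1/3·(I − 20·p_x − 4·p_y)/p_x, and y* = 4 + 2/3·(…)/p_y.
Discretionary income = 83 − 20·3 − 4·0.8 = 19.8; x* = 20 + 1/3·19.8/3 = 22.2; y* = 4 + 2/3·19.8/0.8 = 20.5.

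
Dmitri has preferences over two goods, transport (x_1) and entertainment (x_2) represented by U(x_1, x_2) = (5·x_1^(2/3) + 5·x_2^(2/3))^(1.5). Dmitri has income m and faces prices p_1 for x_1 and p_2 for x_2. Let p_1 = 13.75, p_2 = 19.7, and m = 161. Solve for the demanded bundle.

x_1* = 7.8734, x_2* = 2.6772

From the CES first-order condition, (x_2/x_1)^(1/3) = p_1/p_2.
Hence x_2/x_1 = (p_1/p_2)^(1/(1/3)), i.e. raised to the 3 power.
Substitute x_2 = (x_2/x_1)·x_1 into the budget: x_1* = m/(p_1 + p_2·(x_2/x_1)).
Numerically x_2/x_1 = 0.340024, so x_1* = 161/(13.75 + 19.7·0.340024) = 7.8734 and x_2* = 0.340024·7.8734 = 2.6772.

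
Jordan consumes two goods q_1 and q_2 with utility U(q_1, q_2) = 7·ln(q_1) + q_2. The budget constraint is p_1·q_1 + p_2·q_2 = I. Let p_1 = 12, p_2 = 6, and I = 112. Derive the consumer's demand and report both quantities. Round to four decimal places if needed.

q_1* = 3.5, q_2* = 11.6667

So q_1*(p_1,p_2) = 7·p_2/p_1, independent of income; and q_2* = (I − 7·p_2)/p_2.
At the given prices: q_1* = 7·6/12 = 3.5, and q_2* = 11.6667.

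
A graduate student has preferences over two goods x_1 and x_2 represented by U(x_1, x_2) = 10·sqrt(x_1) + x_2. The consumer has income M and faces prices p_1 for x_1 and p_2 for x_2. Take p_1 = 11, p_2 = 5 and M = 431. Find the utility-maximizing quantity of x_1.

Set MRS = p_1/p_2: 5·x_1^(−1/2) = p_1/p_2.
Solve: √x_1 = 5·p_2/p_1, so x_1*(p_1,p_2) = (5·p_2/p_1)², and x_2* = (M − p_1·x_1*)/p_2.
Plugging in: x_1* = (5·5/11)² = 5.1653.

x_1* = 5.1653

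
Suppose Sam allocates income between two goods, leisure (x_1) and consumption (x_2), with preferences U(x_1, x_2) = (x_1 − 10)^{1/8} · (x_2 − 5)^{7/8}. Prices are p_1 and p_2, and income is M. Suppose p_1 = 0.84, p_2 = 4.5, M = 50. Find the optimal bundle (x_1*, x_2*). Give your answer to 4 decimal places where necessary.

MRS = (1/7)·(x_2−5)/(x_1−10). Tangency with p_1/p_2 gives x_2−5 = 7·(p_1/p_2)·(x_1−10).
Substituting into the budget: x_1* = 10 + 0.125·(M − 10·p_1 − 5·p_2)/p_1, and x_2* = 5 + 0.875·(…)/p_2.
Discretionary income = 50 − 10·0.84 − 5·4.5 = 19.1; x_1* = 10 + 0.125·19.1/0.84 = 12.8423; x_2* = 5 + 0.875·19.1/4.5 = 8.7139.

x_1* = 12.8423, x_2* = 8.7139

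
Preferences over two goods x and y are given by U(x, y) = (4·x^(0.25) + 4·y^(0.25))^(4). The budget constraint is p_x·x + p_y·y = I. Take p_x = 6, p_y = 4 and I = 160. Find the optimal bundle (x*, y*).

x* = 12.4337, y* = 21.3495

MRS = MU_x/MU_y = (y/x)^(0.75). Set equal to p_x/p_y.
Solve for the ratio: y/x = [p_x/p_y]^(4/3).
With the ratio pinned down, the budget gives x* = I/(p_x + p_y·(y/x)) and y* = (y/x)·x*.
Numerically y/x = 1.717071, so x* = 160/(6 + 4·1.717071) = 12.4337 and y* = 1.717071·12.4337 = 21.3495.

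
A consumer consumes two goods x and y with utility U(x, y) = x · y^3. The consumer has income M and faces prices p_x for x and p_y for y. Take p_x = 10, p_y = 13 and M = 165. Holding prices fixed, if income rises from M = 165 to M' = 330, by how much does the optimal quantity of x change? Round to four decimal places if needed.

Δx* = 4.125

MU_x/MU_y = (y)/(3·x); tangency sets this equal to p_x/p_y.
Rearranging, p_y·y = 3·p_x·x. Substituting into the budget gives p_x·x·(1 + 3) = M.
Demand: x*(p_x,p_y,M) = 0.25·M/p_x and y* = 0.75·M/p_y.
At p_x=10, p_y=13, M=165: x* = 0.25·165/10 = 4.125.
At M' = 330: x* = 8.25. Change: 8.25 − 4.125 = 4.125.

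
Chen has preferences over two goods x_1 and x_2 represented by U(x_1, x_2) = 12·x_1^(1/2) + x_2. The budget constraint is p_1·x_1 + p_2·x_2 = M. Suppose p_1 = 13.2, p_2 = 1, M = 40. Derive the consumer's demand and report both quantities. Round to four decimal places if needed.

x_1* = 0.2066, x_2* = 37.2727

MU_x_1 = 6/√x_1, MU_x_2 = 1. Tangency: 6/√x_1 = p_1/p_2.
Thus x_1* = (6·p_2/p_1)² — independent of M — with the rest of income spent on x_2.
Plugging in: x_1* = (6·1/13.2)² = 0.2066, x_2* = 37.2727.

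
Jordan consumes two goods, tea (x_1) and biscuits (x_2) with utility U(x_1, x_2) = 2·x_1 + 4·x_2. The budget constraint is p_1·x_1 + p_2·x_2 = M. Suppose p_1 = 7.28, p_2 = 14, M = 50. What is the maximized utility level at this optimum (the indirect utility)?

Perfect substitutes: compare marginal utility per dollar. 2/p_1 vs 4/p_2 → 0.2747 vs 0.2857.
x_2 gives more utility per dollar, so spend all income on x_2: x_2* = M/p_2, x_1* = 0.
Numerically: x_1* = 0, x_2* = 3.5714.
Utility at the optimum: U(0, 3.5714) = 14.2857.

V = 14.2857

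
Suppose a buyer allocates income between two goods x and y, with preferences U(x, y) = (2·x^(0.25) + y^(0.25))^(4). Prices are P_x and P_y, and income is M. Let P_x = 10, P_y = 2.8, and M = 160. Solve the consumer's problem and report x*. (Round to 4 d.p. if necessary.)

With the ratio pinned down, the budget gives x* = M/(P_x + P_y·(y/x)) and y* = (y/x)·x*.
Numerically y/x = 2.166453, so x* = 160/(10 + 2.8·2.166453) = 9.9589.

x* = 9.9589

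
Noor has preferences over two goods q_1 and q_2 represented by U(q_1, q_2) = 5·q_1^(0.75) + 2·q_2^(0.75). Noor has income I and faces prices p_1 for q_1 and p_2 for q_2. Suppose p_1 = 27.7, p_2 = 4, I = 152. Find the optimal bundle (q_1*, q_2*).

q_1* = 0.5775, q_2* = 34.0007

MU_q_1 ∝ 5·q_1^(-0.25), MU_q_2 ∝ 2·q_2^(-0.25), so MRS = (5/2)·(q_2/q_1)^(0.25) = p_1/p_2.
Hence q_2/q_1 = ((2/5)·p_1/p_2)^(1/(0.25)), i.e. raised to the 4 power.
With the ratio pinned down, the budget gives q_1* = I/(p_1 + p_2·(q_2/q_1)) and q_2* = (q_2/q_1)·q_1*.
Numerically q_2/q_1 = 58.873394, so q_1* = 152/(27.7 + 4·58.873394) = 0.5775 and q_2* = 58.873394·0.5775 = 34.0007.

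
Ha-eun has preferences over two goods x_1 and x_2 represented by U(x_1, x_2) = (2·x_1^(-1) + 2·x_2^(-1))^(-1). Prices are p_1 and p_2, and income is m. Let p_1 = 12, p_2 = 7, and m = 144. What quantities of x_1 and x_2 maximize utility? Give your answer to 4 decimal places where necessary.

From the CES first-order condition, (x_2/x_1)^(2) = p_1/p_2.
Solve for the ratio: x_2/x_1 = [p_1/p_2]^(0.5).
Substitute x_2 = (x_2/x_1)·x_1 into the budget: x_1* = m/(p_1 + p_2·(x_2/x_1)).
Numerically x_2/x_1 = 1.309307, so x_1* = 144/(12 + 7·1.309307) = 6.8036 and x_2* = 1.309307·6.8036 = 8.9081.

x_1* = 6.8036, x_2* = 8.9081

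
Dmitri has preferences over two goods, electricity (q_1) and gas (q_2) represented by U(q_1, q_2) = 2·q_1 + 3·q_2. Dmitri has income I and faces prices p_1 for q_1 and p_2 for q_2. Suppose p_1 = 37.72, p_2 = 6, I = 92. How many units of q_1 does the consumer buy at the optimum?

q_1* = 0

q_2 gives more utility per dollar, so spend all income on q_2: q_2* = I/p_2, q_1* = 0.
Numerically: q_1* = 0, q_2* = 15.3333.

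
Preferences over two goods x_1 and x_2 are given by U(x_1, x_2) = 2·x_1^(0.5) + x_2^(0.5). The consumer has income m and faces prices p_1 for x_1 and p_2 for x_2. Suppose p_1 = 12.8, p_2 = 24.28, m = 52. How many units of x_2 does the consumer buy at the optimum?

x_2* = 0.2494

From the CES first-order condition, 2·(x_2/x_1)^(0.5) = p_1/p_2.
Hence x_2/x_1 = ((1/2)·p_1/p_2)^(1/(0.5)), i.e. raised to the 2 power.
Substitute x_2 = (x_2/x_1)·x_1 into the budget: x_1* = m/(p_1 + p_2·(x_2/x_1)).
Numerically x_2/x_1 = 0.06948, so x_1* = 52/(12.8 + 24.28·0.06948) = 3.5894 and x_2* = 0.06948·3.5894 = 0.2494.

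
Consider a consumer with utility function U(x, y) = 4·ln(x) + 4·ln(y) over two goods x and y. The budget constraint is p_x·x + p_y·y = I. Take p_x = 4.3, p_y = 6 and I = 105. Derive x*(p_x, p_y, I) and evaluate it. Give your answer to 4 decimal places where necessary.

MU_x/MU_y = (4·y)/(4·x); tangency sets this equal to p_x/p_y.
Rearranging, p_y·y = p_x·x. Substituting into the budget gives p_x·x·(1 + 1) = I.
Demand: x*(p_x,p_y,I) = 0.5·I/p_x and y* = 0.5·I/p_y.
At p_x=4.3, p_y=6, I=105: x* = 0.5·105/4.3 = 12.2093.

x* = 12.2093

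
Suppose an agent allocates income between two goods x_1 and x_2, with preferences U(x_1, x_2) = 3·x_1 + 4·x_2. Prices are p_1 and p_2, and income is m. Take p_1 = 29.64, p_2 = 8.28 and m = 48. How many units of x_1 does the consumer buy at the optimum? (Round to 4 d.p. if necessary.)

x_1* = 0

Perfect substitutes: compare marginal utility per dollar. 3/p_1 vs 4/p_2 → 0.1012 vs 0.4831.
x_2 gives more utility per dollar, so spend all income on x_2: x_2* = m/p_2, x_1* = 0.
Numerically: x_1* = 0, x_2* = 5.7971.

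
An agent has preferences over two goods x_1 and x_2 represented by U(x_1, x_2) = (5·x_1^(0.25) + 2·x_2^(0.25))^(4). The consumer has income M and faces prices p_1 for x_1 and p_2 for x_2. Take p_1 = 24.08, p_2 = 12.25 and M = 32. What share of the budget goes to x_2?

share on x_2 = 0.2696

MRS = MU_x_1/MU_x_2 = (5/2)·(x_2/x_1)^(0.75). Set equal to p_1/p_2.
Solve for the ratio: x_2/x_1 = [(2/5)·p_1/p_2]^(4/3).
With the ratio pinned down, the budget gives x_1* = M/(p_1 + p_2·(x_2/x_1)) and x_2* = (x_2/x_1)·x_1*.
Numerically x_2/x_1 = 0.725728, so x_1* = 32/(24.08 + 12.25·0.725728) = 0.9706 and x_2* = 0.725728·0.9706 = 0.7044.
Expenditure on x_2: 12.25·0.7044 = 8.6286; share = 0.2696.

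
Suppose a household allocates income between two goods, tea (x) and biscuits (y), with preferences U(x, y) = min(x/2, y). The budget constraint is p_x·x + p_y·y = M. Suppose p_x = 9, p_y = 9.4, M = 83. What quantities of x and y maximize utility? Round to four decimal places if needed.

Leontief preferences: the optimum is at the kink where x/2 = y/1, i.e. y = (1/2)·x.
Budget: p_x·x + p_y·(1/2)·x = M, so (2·p_x + p_y)·x = 2·M.
Demand: x*(p_x,p_y,M) = 2·M/(2·p_x + p_y), y* = M/(2·p_x + p_y).
Here 2·9 + 9.4 = 27.4, giving x* = 6.0584 and y* = 3.0292.

x* = 6.0584, y* = 3.0292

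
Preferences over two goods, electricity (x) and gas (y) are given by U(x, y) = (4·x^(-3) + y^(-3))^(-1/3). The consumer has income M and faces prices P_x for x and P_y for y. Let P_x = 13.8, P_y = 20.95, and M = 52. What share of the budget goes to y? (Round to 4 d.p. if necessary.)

share on y = 0.4916

MRS = MU_x/MU_y = 4·(y/x)^(4). Set equal to P_x/P_y.
Hence y/x = ((1/4)·P_x/P_y)^(1/(4)), i.e. raised to the 0.25 power.
With the ratio pinned down, the budget gives x* = M/(P_x + P_y·(y/x)) and y* = (y/x)·x*.
Numerically y/x = 0.637028, so x* = 52/(13.8 + 20.95·0.637028) = 1.9156 and y* = 0.637028·1.9156 = 1.2203.
Expenditure on y: 20.95·1.2203 = 25.5649; share = 0.4916.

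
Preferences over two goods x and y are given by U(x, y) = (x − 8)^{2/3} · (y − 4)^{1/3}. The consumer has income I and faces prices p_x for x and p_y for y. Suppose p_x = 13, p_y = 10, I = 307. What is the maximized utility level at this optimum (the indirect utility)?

Discretionary income = 307 − 8·13 − 4·10 = 163; x* = 8 + 2/3·163/13 = 16.359; y* = 4 + 1/3·163/10 = 9.4333.
Utility at the optimum: U(16.359, 9.4333) = 7.2409.

V = 7.2409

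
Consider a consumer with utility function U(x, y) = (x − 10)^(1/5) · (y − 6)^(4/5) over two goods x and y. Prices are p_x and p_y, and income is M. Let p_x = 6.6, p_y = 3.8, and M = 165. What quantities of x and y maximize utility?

Substituting into the budget: x* = 10 + 0.2·(M − 10·p_x − 6·p_y)/p_x, and y* = 6 + 0.8·(…)/p_y.
Discretionary income = 165 − 10·6.6 − 6·3.8 = 76.2; x* = 10 + 0.2·76.2/6.6 = 12.3091; y* = 6 + 0.8·76.2/3.8 = 22.0421.

x* = 12.3091, y* = 22.0421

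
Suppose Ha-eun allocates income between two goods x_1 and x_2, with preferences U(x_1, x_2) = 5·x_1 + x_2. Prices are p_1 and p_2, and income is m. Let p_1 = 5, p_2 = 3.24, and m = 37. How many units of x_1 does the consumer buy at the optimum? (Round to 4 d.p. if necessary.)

x_1* = 7.4

Perfect substitutes: compare marginal utility per dollar. 5/p_1 vs 1/p_2 → 1 vs 0.3086.
x_1 gives more utility per dollar, so spend all income on x_1: x_1* = m/p_1, x_2* = 0.
Numerically: x_1* = 7.4, x_2* = 0.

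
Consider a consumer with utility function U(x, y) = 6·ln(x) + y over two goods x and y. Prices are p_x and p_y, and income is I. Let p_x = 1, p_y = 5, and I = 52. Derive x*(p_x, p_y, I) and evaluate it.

Set MRS = p_x/p_y: (6/x)/1 = p_x/p_y.
So x*(p_x,p_y) = 6·p_y/p_x, independent of income; and y* = (I − 6·p_y)/p_y.
At the given prices: x* = 6·5/1 = 30.

x* = 30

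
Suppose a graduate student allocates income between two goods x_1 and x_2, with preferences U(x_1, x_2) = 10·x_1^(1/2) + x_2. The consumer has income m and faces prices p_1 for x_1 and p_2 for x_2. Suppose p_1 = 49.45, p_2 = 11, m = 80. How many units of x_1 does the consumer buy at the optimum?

Solve: √x_1 = 5·p_2/p_1, so x_1*(p_1,p_2) = (5·p_2/p_1)², and x_2* = (m − p_1·x_1*)/p_2.
Plugging in: x_1* = (5·11/49.45)² = 1.2371.

x_1* = 1.2371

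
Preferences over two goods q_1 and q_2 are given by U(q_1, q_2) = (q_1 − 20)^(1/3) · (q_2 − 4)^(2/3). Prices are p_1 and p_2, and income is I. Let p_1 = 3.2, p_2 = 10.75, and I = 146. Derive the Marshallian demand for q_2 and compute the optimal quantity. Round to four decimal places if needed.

Substituting into the budget: q_1* = 20 + 1/3·(I − 20·p_1 − 4·p_2)/p_1, and q_2* = 4 + 2/3·(…)/p_2.
Discretionary income = 146 − 20·3.2 − 4·10.75 = 39; q_2* = 4 + 2/3·39/10.75 = 6.4186.

q_2* = 6.4186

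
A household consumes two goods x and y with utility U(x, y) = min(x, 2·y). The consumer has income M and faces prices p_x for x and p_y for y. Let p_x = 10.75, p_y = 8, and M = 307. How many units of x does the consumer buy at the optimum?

x* = 20.8136

Demand: x*(p_x,p_y,M) = 2·M/(2·p_x + p_y), y* = M/(2·p_x + p_y).
Here 2·10.75 + 8 = 29.5, giving x* = 20.8136.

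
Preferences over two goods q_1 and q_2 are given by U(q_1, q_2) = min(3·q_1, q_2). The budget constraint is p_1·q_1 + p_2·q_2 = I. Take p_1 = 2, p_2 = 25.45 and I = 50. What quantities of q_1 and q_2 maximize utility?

q_1* = 0.6382, q_2* = 1.9145

With perfect complements, no substitution: consume in ratio q_1:q_2 = 1:3.
Budget: p_1·q_1 + p_2·3·q_1 = I, so (p_1 + 3·p_2)·q_1 = I.
Demand: q_1*(p_1,p_2,I) = I/(p_1 + 3·p_2), q_2* = 3·I/(p_1 + 3·p_2).
Here 2 + 3·25.45 = 78.35, giving q_1* = 0.6382 and q_2* = 1.9145.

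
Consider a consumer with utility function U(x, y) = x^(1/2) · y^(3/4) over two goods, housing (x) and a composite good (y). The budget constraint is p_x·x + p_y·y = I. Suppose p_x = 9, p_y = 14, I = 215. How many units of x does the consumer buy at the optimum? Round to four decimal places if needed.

The MRS is (2/3)·y/x. Set MRS = p_x/p_y.
So 0.5·p_y·y = 0.75·p_x·x; combined with the budget, a share 0.4 of income goes to x.
Demand: x*(p_x,p_y,I) = 0.4·I/p_x and y* = 0.6·I/p_y.
At p_x=9, p_y=14, I=215: x* = 0.4·215/9 = 9.5556.

x* = 9.5556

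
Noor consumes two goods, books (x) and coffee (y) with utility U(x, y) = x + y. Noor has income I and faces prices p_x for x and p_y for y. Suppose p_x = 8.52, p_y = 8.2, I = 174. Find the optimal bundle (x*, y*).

Perfect substitutes: compare marginal utility per dollar. 1/p_x vs 1/p_y → 0.1174 vs 0.122.
y gives more utility per dollar, so spend all income on y: y* = I/p_y, x* = 0.
Numerically: x* = 0, y* = 21.2195.

x* = 0, y* = 21.2195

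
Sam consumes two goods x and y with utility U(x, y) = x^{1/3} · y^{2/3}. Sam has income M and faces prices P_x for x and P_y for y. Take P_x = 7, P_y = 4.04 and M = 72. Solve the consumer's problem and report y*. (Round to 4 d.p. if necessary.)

MU_x/MU_y = (1/3·y)/(2/3·x); tangency sets this equal to P_x/P_y.
So 1/3·P_y·y = 2/3·P_x·x; combined with the budget, a share 1/3 of income goes to x.
Demand: x*(P_x,P_y,M) = 1/3·M/P_x and y* = 2/3·M/P_y.
At P_x=7, P_y=4.04, M=72: y* = 2/3·72/4.04 = 11.8812.

y* = 11.8812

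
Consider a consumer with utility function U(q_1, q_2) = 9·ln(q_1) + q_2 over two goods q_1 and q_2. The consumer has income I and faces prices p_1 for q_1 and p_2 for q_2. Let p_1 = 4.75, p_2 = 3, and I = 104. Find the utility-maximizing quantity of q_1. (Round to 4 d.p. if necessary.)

q_1* = 5.6842

So q_1*(p_1,p_2) = 9·p_2/p_1, independent of income; and q_2* = (I − 9·p_2)/p_2.
At the given prices: q_1* = 9·3/4.75 = 5.6842.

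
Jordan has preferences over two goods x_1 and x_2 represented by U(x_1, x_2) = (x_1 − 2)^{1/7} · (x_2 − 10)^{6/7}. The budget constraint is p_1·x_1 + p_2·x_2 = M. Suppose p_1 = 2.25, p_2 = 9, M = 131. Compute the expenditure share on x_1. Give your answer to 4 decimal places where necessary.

Let x_1' = x_1−2, x_2' = x_2−10. MRS = (1/6)·x_2'/x_1' = p_1/p_2.
After buying the subsistence bundle (2, 10), a share 1/7 of the remaining income goes to x_1: x_1* = 2 + 1/7·(M − 2p_1 − 10p_2)/p_1.
Discretionary income = 131 − 2·2.25 − 10·9 = 36.5; x_1* = 2 + 1/7·36.5/2.25 = 4.3175; x_2* = 10 + 6/7·36.5/9 = 13.4762.
Expenditure on x_1: 2.25·4.3175 = 9.7143; share = 0.0742.

share on x_1 = 0.0742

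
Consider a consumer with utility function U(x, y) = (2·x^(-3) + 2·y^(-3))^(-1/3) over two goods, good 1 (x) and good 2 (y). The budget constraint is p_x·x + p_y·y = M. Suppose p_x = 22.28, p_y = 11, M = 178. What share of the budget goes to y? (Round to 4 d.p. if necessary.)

share on y = 0.3707

MU_x ∝ 2·x^(-4), MU_y ∝ 2·y^(-4), so MRS = (y/x)^(4) = p_x/p_y.
Solve for the ratio: y/x = [p_x/p_y]^(0.25).
With the ratio pinned down, the budget gives x* = M/(p_x + p_y·(y/x)) and y* = (y/x)·x*.
Numerically y/x = 1.192973, so x* = 178/(22.28 + 11·1.192973) = 5.0279 and y* = 1.192973·5.0279 = 5.9981.
Expenditure on y: 11·5.9981 = 65.9792; share = 0.3707.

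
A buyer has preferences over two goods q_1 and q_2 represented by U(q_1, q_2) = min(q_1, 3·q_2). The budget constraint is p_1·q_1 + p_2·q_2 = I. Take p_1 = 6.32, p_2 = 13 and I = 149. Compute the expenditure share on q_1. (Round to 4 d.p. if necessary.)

With perfect complements, no substitution: consume in ratio q_1:q_2 = 3:1.
Budget: p_1·q_1 + p_2·(1/3)·q_1 = I, so (3·p_1 + p_2)·q_1 = 3·I.
Demand: q_1*(p_1,p_2,I) = 3·I/(3·p_1 + p_2), q_2* = I/(3·p_1 + p_2).
Here 3·6.32 + 13 = 31.96, giving q_1* = 13.9862 and q_2* = 4.6621.
Expenditure on q_1: 6.32·13.9862 = 88.393; share = 0.5932.

share on q_1 = 0.5932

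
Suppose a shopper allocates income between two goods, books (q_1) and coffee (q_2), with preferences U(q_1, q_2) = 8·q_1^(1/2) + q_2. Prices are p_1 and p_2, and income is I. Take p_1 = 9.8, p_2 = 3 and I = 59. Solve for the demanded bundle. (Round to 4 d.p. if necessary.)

Utility is quasi-linear in q_2; the FOC for q_1 is 4/√q_1 = p_1/p_2.
Solve: √q_1 = 4·p_2/p_1, so q_1*(p_1,p_2) = (4·p_2/p_1)², and q_2* = (I − p_1·q_1*)/p_2.
Plugging in: q_1* = (4·3/9.8)² = 1.4994, q_2* = 14.7687.

q_1* = 1.4994, q_2* = 14.7687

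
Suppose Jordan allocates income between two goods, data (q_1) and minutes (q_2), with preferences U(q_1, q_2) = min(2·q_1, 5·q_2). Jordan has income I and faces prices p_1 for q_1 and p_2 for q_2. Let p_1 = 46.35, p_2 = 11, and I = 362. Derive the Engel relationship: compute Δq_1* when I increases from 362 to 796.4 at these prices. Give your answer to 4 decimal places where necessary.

Δq_1* = 8.5596

Here 5·46.35 + 2·11 = 253.75, giving q_1* = 7.133.
At I' = 796.4: q_1* = 15.6926. Change: 15.6926 − 7.133 = 8.5596.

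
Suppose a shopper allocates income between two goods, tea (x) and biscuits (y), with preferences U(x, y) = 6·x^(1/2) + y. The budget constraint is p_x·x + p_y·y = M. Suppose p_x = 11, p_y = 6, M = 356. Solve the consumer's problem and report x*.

Utility is quasi-linear in y; the FOC for x is 3/√x = p_x/p_y.
Thus x* = (3·p_y/p_x)² — independent of M — with the rest of income spent on y.
Plugging in: x* = (3·6/11)² = 2.6777.

x* = 2.6777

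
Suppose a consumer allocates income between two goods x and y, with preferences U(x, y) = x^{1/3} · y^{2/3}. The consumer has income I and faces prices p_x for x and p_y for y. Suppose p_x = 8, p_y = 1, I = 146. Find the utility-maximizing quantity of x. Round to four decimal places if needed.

x* = 6.0833

The MRS is (1/2)·y/x. Set MRS = p_x/p_y.
So 1/3·p_y·y = 2/3·p_x·x; combined with the budget, a share 1/3 of income goes to x.
Demand: x*(p_x,p_y,I) = 1/3·I/p_x and y* = 2/3·I/p_y.
At p_x=8, p_y=1, I=146: x* = 1/3·146/8 = 6.0833.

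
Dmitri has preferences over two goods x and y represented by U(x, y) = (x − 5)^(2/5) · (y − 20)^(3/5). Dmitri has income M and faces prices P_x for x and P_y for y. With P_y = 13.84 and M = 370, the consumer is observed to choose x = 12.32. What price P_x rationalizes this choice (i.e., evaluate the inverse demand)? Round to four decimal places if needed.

P_x = 4

Let x' = x−5, y' = y−20. MRS = (2/3)·y'/x' = P_x/P_y.
After buying the subsistence bundle (5, 20), a share 0.4 of the remaining income goes to x: x* = 5 + 0.4·(M − 5P_x − 20P_y)/P_x.
Set x* = 12.32 in the demand function and solve for P_x: P_x = 4.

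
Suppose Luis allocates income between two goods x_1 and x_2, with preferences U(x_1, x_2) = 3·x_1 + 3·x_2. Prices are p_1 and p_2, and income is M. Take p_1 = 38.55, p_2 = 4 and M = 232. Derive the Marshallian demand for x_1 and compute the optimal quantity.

Numerically: x_1* = 0, x_2* = 58.

x_1* = 0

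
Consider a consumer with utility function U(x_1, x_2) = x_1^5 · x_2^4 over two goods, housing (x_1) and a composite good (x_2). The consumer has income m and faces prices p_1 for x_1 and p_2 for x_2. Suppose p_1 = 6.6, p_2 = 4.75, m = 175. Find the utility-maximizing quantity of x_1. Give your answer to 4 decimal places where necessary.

Demand: x_1*(p_1,p_2,m) = 5/9·m/p_1 and x_2* = 4/9·m/p_2.
At p_1=6.6, p_2=4.75, m=175: x_1* = 5/9·175/6.6 = 14.7306.

x_1* = 14.7306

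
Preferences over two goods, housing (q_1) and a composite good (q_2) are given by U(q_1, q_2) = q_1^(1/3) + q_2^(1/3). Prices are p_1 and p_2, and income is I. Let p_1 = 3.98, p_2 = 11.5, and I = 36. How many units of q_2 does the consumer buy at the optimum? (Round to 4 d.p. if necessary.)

MU_q_1 ∝ q_1^(-2/3), MU_q_2 ∝ q_2^(-2/3), so MRS = (q_2/q_1)^(2/3) = p_1/p_2.
Hence q_2/q_1 = (p_1/p_2)^(1/(2/3)), i.e. raised to the 1.5 power.
With the ratio pinned down, the budget gives q_1* = I/(p_1 + p_2·(q_2/q_1)) and q_2* = (q_2/q_1)·q_1*.
Numerically q_2/q_1 = 0.2036, so q_1* = 36/(3.98 + 11.5·0.2036) = 5.6949 and q_2* = 0.2036·5.6949 = 1.1595.

q_2* = 1.1595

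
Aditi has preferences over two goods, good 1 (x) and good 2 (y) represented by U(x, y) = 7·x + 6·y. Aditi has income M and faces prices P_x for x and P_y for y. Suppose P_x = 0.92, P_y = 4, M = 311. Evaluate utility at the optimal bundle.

Numerically: x* = 338.0435, y* = 0.
Utility at the optimum: U(338.0435, 0) = 2366.3043.

V = 2366.3043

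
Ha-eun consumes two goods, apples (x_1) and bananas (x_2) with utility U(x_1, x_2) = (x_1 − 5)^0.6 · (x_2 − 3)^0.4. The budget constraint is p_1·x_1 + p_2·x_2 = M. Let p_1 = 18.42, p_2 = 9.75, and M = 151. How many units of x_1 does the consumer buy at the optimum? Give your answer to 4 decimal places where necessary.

x_1* = 5.9658

This is Cobb-Douglas in (x_1−5, x_2−3): tangency gives 0.6·p_2·(x_2−3) = 0.4·p_1·(x_1−5).
After buying the subsistence bundle (5, 3), a share 0.6 of the remaining income goes to x_1: x_1* = 5 + 0.6·(M − 5p_1 − 3p_2)/p_1.
Discretionary income = 151 − 5·18.42 − 3·9.75 = 29.65; x_1* = 5 + 0.6·29.65/18.42 = 5.9658.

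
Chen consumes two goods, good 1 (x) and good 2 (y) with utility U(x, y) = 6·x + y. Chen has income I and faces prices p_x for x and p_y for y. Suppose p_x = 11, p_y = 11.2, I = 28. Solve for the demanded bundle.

Numerically: x* = 2.5455, y* = 0.

x* = 2.5455, y* = 0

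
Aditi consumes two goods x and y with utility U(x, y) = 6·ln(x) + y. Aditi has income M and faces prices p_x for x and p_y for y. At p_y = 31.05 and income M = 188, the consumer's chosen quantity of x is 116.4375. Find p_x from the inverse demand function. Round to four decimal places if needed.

p_x = 1.6

MU_x = 6/x, MU_y = 1. Tangency: 6/x = p_x/p_y.
So x*(p_x,p_y) = 6·p_y/p_x, independent of income; and y* = (M − 6·p_y)/p_y.
Set x* = 116.4375 in the demand function and solve for p_x: p_x = 1.6.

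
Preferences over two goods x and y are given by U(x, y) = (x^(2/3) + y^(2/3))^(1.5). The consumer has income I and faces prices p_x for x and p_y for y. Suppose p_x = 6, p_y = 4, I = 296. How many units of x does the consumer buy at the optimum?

x* = 15.1795

MU_x ∝ x^(-1/3), MU_y ∝ y^(-1/3), so MRS = (y/x)^(1/3) = p_x/p_y.
Solve for the ratio: y/x = [p_x/p_y]^(3).
With the ratio pinned down, the budget gives x* = I/(p_x + p_y·(y/x)) and y* = (y/x)·x*.
Numerically y/x = 3.375, so x* = 296/(6 + 4·3.375) = 15.1795.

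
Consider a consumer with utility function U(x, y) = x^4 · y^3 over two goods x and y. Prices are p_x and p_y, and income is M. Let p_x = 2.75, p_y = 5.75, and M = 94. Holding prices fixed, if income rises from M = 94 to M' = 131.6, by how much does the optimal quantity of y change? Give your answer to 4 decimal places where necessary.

Tangency: MRS = (4/3)·y/x = p_x/p_y.
So 4·p_y·y = 3·p_x·x; combined with the budget, a share 4/7 of income goes to x.
Demand: x*(p_x,p_y,M) = 4/7·M/p_x and y* = 3/7·M/p_y.
At p_x=2.75, p_y=5.75, M=94: y* = 3/7·94/5.75 = 7.0062.
At M' = 131.6: y* = 9.8087. Change: 9.8087 − 7.0062 = 2.8025.

Δy* = 2.8025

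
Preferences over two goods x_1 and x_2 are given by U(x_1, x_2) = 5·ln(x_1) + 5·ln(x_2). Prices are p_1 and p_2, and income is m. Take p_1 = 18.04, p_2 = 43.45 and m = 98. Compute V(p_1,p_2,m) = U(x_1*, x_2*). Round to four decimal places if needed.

MU_x_1/MU_x_2 = (5·x_2)/(5·x_1); tangency sets this equal to p_1/p_2.
So 5·p_2·x_2 = 5·p_1·x_1; combined with the budget, a share 0.5 of income goes to x_1.
Demand: x_1*(p_1,p_2,m) = 0.5·m/p_1 and x_2* = 0.5·m/p_2.
At p_1=18.04, p_2=43.45, m=98: x_1* = 0.5·98/18.04 = 2.7162, x_2* = 1.1277.
Utility at the optimum: U(2.7162, 1.1277) = 5.5972.

V = 5.5972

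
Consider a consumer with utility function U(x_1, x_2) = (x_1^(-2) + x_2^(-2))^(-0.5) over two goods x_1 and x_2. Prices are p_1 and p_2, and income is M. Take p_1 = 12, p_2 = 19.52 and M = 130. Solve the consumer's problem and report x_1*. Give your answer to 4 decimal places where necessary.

x_1* = 4.5458

From the CES first-order condition, (x_2/x_1)^(3) = p_1/p_2.
Hence x_2/x_1 = (p_1/p_2)^(1/(3)), i.e. raised to the 1/3 power.
Substitute x_2 = (x_2/x_1)·x_1 into the budget: x_1* = M/(p_1 + p_2·(x_2/x_1)).
Numerically x_2/x_1 = 0.85029, so x_1* = 130/(12 + 19.52·0.85029) = 4.5458.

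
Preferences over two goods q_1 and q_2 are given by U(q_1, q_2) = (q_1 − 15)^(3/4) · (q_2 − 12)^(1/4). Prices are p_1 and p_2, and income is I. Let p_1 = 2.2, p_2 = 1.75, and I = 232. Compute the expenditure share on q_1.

share on q_1 = 0.7177

After buying the subsistence bundle (15, 12), a share 0.75 of the remaining income goes to q_1: q_1* = 15 + 0.75·(I − 15p_1 − 12p_2)/p_1.
Discretionary income = 232 − 15·2.2 − 12·1.75 = 178; q_1* = 15 + 0.75·178/2.2 = 75.6818; q_2* = 12 + 0.25·178/1.75 = 37.4286.
Expenditure on q_1: 2.2·75.6818 = 166.5; share = 0.7177.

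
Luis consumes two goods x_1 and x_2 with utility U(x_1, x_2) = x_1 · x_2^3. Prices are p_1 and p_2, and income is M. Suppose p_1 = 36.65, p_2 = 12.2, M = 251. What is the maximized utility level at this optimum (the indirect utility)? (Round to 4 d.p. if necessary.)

V = 6290.211

Tangency: MRS = (1/3)·x_2/x_1 = p_1/p_2.
Rearranging, p_2·x_2 = 3·p_1·x_1. Substituting into the budget gives p_1·x_1·(1 + 3) = M.
Demand: x_1*(p_1,p_2,M) = 0.25·M/p_1 and x_2* = 0.75·M/p_2.
At p_1=36.65, p_2=12.2, M=251: x_1* = 0.25·251/36.65 = 1.7121, x_2* = 15.4303.
Utility at the optimum: U(1.7121, 15.4303) = 6290.211.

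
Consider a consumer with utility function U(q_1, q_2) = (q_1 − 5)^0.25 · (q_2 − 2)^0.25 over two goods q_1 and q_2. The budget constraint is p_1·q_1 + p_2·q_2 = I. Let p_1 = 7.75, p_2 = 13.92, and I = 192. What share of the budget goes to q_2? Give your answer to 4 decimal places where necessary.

share on q_2 = 0.4716

Let q_1' = q_1−5, q_2' = q_2−2. MRS = q_2'/q_1' = p_1/p_2.
Substituting into the budget: q_1* = 5 + 0.5·(I − 5·p_1 − 2·p_2)/p_1, and q_2* = 2 + 0.5·(…)/p_2.
Discretionary income = 192 − 5·7.75 − 2·13.92 = 125.41; q_1* = 5 + 0.5·125.41/7.75 = 13.091; q_2* = 2 + 0.5·125.41/13.92 = 6.5047.
Expenditure on q_2: 13.92·6.5047 = 90.545; share = 0.4716.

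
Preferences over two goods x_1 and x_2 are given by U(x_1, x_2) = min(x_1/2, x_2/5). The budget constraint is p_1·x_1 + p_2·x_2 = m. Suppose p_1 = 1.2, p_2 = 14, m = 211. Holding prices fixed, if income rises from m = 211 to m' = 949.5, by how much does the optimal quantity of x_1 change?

Δx_1* = 20.4006

Leontief preferences: the optimum is at the kink where x_1/2 = x_2/5, i.e. x_2 = (5/2)·x_1.
Budget: p_1·x_1 + p_2·(5/2)·x_1 = m, so (2·p_1 + 5·p_2)·x_1 = 2·m.
Demand: x_1*(p_1,p_2,m) = 2·m/(2·p_1 + 5·p_2), x_2* = 5·m/(2·p_1 + 5·p_2).
Here 2·1.2 + 5·14 = 72.4, giving x_1* = 5.8287.
At m' = 949.5: x_1* = 26.2293. Change: 26.2293 − 5.8287 = 20.4006.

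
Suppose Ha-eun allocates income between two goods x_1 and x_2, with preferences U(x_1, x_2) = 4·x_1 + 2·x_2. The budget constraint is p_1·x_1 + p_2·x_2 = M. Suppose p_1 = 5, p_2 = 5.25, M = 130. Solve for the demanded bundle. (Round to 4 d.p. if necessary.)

x_1* = 26, x_2* = 0

x_1 gives more utility per dollar, so spend all income on x_1: x_1* = M/p_1, x_2* = 0.
Numerically: x_1* = 26, x_2* = 0.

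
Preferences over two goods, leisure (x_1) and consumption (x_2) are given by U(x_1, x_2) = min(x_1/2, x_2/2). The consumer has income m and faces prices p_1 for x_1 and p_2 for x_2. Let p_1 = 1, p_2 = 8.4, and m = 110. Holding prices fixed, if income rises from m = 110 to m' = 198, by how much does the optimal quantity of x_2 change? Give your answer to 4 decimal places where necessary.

Leontief preferences: the optimum is at the kink where x_1/2 = x_2/2, i.e. x_2 = x_1.
Budget: p_1·x_1 + p_2·x_1 = m, so (2·p_1 + 2·p_2)·x_1 = 2·m.
Demand: x_1*(p_1,p_2,m) = 2·m/(2·p_1 + 2·p_2), x_2* = 2·m/(2·p_1 + 2·p_2).
Here 2·1 + 2·8.4 = 18.8, giving x_2* = 11.7021.
At m' = 198: x_2* = 21.0638. Change: 21.0638 − 11.7021 = 9.3617.

Δx_2* = 9.3617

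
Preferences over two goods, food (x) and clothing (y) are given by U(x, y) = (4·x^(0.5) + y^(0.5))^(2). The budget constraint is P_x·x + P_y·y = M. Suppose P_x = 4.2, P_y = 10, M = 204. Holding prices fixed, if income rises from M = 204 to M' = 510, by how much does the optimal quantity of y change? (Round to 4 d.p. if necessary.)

Δy* = 0.7827

MRS = MU_x/MU_y = 4·(y/x)^(0.5). Set equal to P_x/P_y.
Hence y/x = ((1/4)·P_x/P_y)^(1/(0.5)), i.e. raised to the 2 power.
With the ratio pinned down, the budget gives x* = M/(P_x + P_y·(y/x)) and y* = (y/x)·x*.
Numerically y/x = 0.011025, so x* = 204/(4.2 + 10·0.011025) = 47.329 and y* = 0.011025·47.329 = 0.5218.
At M' = 510: y* = 1.3045. Change: 1.3045 − 0.5218 = 0.7827.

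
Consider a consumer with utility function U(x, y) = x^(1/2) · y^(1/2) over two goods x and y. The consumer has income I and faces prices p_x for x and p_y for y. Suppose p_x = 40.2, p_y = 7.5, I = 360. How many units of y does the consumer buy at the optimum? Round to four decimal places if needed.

y* = 24

MU_x/MU_y = (0.5·y)/(0.5·x); tangency sets this equal to p_x/p_y.
So 0.5·p_y·y = 0.5·p_x·x; combined with the budget, a share 0.5 of income goes to x.
Demand: x*(p_x,p_y,I) = 0.5·I/p_x and y* = 0.5·I/p_y.
At p_x=40.2, p_y=7.5, I=360: y* = 0.5·360/7.5 = 24.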